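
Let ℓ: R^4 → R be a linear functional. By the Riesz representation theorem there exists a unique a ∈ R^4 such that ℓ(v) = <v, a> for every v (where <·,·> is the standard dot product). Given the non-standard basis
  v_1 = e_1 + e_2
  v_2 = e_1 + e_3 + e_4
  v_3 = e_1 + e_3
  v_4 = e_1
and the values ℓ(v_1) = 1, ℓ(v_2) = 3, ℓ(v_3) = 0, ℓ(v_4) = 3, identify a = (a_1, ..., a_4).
a = (3, -2, -3, 3)

Write a = (a_1, ..., a_4) in the standard basis. For each basis vector v_i, ℓ(v_i) = <v_i, a> is a linear equation in the a_j's. Collect the n equations into a matrix system V a = ℓ, where row i of V is v_i (expressed in the standard basis). Since V is invertible (lower-triangular with 1s on the diagonal, up to permutation), solve by back-substitution:
  V =
[[1, 1, 0, 0],
 [1, 0, 1, 1],
 [1, 0, 1, 0],
 [1, 0, 0, 0]]
  V a = (1, 3, 0, 3)
Solving gives a = (3, -2, -3, 3).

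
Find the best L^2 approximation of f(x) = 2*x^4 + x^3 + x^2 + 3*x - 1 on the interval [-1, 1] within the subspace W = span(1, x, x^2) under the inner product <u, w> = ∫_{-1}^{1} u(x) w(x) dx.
g(x) = 19*x^2/7 + 18*x/5 - 41/35

The best approximation g ∈ W is the orthogonal projection of f onto W. Writing g = a_0 + a_1 x + a_2 x^2, the coefficients solve the normal equations G · a = b where
  G_{ij} = <φ_i, φ_j> and b_i = <f, φ_i>, with φ_0 = 1, φ_1 = x, φ_2 = x^2.
G =
  [2, 0, 2/3]
  [0, 2/3, 0]
  [2/3, 0, 2/5],
b = (-8/15, 12/5, 32/105).
Solving gives a_0 = -41/35, a_1 = 18/5, a_2 = 19/7, so
  g(x) = 19*x^2/7 + 18*x/5 - 41/35.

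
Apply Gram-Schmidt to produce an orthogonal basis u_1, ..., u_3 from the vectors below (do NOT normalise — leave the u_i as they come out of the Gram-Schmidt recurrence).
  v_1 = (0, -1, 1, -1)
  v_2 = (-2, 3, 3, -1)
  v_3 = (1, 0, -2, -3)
Orthogonal basis:
  u_1 = (0, -1, 1, -1)
  u_2 = (-2, 10/3, 8/3, -2/3)
  u_3 = (9/17, 19/17, -29/17, -48/17)

Apply the Gram-Schmidt recurrence
  u_1 = v_1
  u_i = v_i − Σ_{j<i} ((v_i · u_j) / (u_j · u_j)) · u_j.

Step by step this gives:
  u_1 = (0, -1, 1, -1)
  u_2 = (-2, 10/3, 8/3, -2/3)
  u_3 = (9/17, 19/17, -29/17, -48/17)

Orthogonality check:
  u_2 · u_1 = 0 (should be 0)
  u_3 · u_1 = 0 (should be 0)
  u_3 · u_2 = 0 (should be 0)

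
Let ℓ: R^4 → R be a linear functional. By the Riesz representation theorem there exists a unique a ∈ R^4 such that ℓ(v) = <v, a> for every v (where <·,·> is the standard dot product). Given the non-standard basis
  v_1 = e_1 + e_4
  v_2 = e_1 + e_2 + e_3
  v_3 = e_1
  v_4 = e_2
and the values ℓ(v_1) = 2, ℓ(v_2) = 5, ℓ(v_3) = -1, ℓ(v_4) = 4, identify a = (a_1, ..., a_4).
a = (-1, 4, 2, 3)

Write a = (a_1, ..., a_4) in the standard basis. For each basis vector v_i, ℓ(v_i) = <v_i, a> is a linear equation in the a_j's. Collect the n equations into a matrix system V a = ℓ, where row i of V is v_i (expressed in the standard basis). Since V is invertible (lower-triangular with 1s on the diagonal, up to permutation), solve by back-substitution:
  V =
[[1, 0, 0, 1],
 [1, 1, 1, 0],
 [1, 0, 0, 0],
 [0, 1, 0, 0]]
  V a = (2, 5, -1, 4)
Solving gives a = (-1, 4, 2, 3).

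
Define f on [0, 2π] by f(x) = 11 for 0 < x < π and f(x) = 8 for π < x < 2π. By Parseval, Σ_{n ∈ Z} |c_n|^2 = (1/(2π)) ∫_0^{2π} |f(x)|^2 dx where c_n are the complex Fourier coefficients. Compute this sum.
Σ |c_n|^2 = 185/2

Parseval equates the L^2 energy of f (normalised by 1/(2π)) with the ℓ^2 sum of its Fourier coefficients: (1/(2π)) ∫_0^{2π} |f|^2 = Σ |c_n|^2.
Compute the left side: (1/(2π)) [∫_0^π 11^2 dx + ∫_π^{2π} 8^2 dx] = (1/(2π)) · (121π + 64π) = (121 + 64)/2 = 185/2.
So Σ_{n ∈ Z} |c_n|^2 = 185/2.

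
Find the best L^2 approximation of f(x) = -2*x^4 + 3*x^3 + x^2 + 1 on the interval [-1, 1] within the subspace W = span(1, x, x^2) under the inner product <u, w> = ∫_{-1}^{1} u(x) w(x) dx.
g(x) = -5*x^2/7 + 9*x/5 + 41/35

The best approximation g ∈ W is the orthogonal projection of f onto W. Writing g = a_0 + a_1 x + a_2 x^2, the coefficients solve the normal equations G · a = b where
  G_{ij} = <φ_i, φ_j> and b_i = <f, φ_i>, with φ_0 = 1, φ_1 = x, φ_2 = x^2.
G =
  [2, 0, 2/3]
  [0, 2/3, 0]
  [2/3, 0, 2/5],
b = (28/15, 6/5, 52/105).
Solving gives a_0 = 41/35, a_1 = 9/5, a_2 = -5/7, so
  g(x) = -5*x^2/7 + 9*x/5 + 41/35.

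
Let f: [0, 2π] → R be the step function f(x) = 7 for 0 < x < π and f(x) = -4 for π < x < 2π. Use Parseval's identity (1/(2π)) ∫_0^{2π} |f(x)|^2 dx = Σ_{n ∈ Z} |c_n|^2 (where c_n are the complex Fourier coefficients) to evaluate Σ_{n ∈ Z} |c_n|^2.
Σ |c_n|^2 = 65/2

Parseval equates the L^2 energy of f (normalised by 1/(2π)) with the ℓ^2 sum of its Fourier coefficients: (1/(2π)) ∫_0^{2π} |f|^2 = Σ |c_n|^2.
Compute the left side: (1/(2π)) [∫_0^π 7^2 dx + ∫_π^{2π} (-4)^2 dx] = (1/(2π)) · (49π + 16π) = (49 + 16)/2 = 65/2.
So Σ_{n ∈ Z} |c_n|^2 = 65/2.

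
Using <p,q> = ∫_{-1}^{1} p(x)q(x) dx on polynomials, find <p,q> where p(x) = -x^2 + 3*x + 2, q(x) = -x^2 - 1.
<p,q> = -64/15

Expand the product: p(x)·q(x) = x^4 - 3*x^3 - x^2 - 3*x - 2.
∫_{-1}^{1} of each monomial x^k gives [2/(k+1) if k even, 0 if k odd]. Integrating term-by-term (or equivalently evaluating the antiderivative F(x) = x^5/5 - 3*x^4/4 - x^3/3 - 3*x^2/2 - 2*x at the endpoints):
  F(1) − F(−1) = -263/60 − (-7/60) = -64/15.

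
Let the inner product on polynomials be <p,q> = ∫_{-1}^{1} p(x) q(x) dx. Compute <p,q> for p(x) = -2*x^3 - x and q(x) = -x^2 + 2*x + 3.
<p,q> = -44/15

Expand the product: p(x)·q(x) = 2*x^5 - 4*x^4 - 5*x^3 - 2*x^2 - 3*x.
∫_{-1}^{1} of each monomial x^k gives [2/(k+1) if k even, 0 if k odd]. Integrating term-by-term (or equivalently evaluating the antiderivative F(x) = x^6/3 - 4*x^5/5 - 5*x^4/4 - 2*x^3/3 - 3*x^2/2 at the endpoints):
  F(1) − F(−1) = -233/60 − (-19/20) = -44/15.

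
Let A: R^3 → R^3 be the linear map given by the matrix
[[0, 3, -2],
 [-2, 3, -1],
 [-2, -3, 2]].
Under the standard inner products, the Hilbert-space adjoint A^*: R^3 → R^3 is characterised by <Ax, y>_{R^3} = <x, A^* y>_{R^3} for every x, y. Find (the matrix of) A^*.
A^* = A^T =
[[0, -2, -2],
 [3, 3, -3],
 [-2, -1, 2]]

For real matrices with standard dot products, the defining identity <Ax, y> = <x, A^* y> gives (Ax)^T y = x^T (A^*) y, i.e. x^T A^T y = x^T (A^*) y. Since this holds for all x, y, we must have A^* = A^T. Therefore
A^* =
[[0, -2, -2],
 [3, 3, -3],
 [-2, -1, 2]].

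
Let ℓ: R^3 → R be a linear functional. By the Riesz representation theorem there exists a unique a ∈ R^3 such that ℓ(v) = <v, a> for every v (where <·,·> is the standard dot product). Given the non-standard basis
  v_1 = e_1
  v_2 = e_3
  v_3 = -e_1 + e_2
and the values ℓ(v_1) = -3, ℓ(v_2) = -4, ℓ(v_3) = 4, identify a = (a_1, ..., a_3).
a = (-3, 1, -4)

Write a = (a_1, ..., a_3) in the standard basis. For each basis vector v_i, ℓ(v_i) = <v_i, a> is a linear equation in the a_j's. Collect the n equations into a matrix system V a = ℓ, where row i of V is v_i (expressed in the standard basis). Since V is invertible (lower-triangular with 1s on the diagonal, up to permutation), solve by back-substitution:
  V =
[[1, 0, 0],
 [0, 0, 1],
 [-1, 1, 0]]
  V a = (-3, -4, 4)
Solving gives a = (-3, 1, -4).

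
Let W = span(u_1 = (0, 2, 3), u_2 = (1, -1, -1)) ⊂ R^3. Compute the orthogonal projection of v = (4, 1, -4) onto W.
proj_W(v) = (41/14, -31/14, -13/7)

Set up U = [u_1 | ... | u_2] ∈ R^(3×2). The projector onto W = col(U) is P = U (U^T U)^(-1) U^T.
Compute U^T U =
  [13, -5]
  [-5, 3],
and U^T v = (-10, 7).
Solve U^T U · c = U^T v for the coefficients: c = (5/14, 41/14). The projection is proj_W(v) = U c.
Check: (v - proj_W(v)) · u_1 = 0  (should be 0).
Check: (v - proj_W(v)) · u_2 = 0  (should be 0).
Result: proj_W(v) = (41/14, -31/14, -13/7).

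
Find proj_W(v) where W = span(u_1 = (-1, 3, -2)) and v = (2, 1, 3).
proj_W(v) = (5/14, -15/14, 5/7)

Set up U = [u_1 | ... | u_1] ∈ R^(3×1). The projector onto W = col(U) is P = U (U^T U)^(-1) U^T.
Compute U^T U =
  [14],
and U^T v = (-5).
Solve U^T U · c = U^T v for the coefficients: c = (-5/14). The projection is proj_W(v) = U c.
Check: (v - proj_W(v)) · u_1 = 0  (should be 0).
Result: proj_W(v) = (5/14, -15/14, 5/7).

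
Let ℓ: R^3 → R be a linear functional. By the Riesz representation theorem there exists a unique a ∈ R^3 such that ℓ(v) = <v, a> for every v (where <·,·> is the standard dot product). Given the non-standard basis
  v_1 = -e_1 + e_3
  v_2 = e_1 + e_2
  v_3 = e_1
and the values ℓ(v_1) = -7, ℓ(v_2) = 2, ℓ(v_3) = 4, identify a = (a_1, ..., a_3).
a = (4, -2, -3)

Write a = (a_1, ..., a_3) in the standard basis. For each basis vector v_i, ℓ(v_i) = <v_i, a> is a linear equation in the a_j's. Collect the n equations into a matrix system V a = ℓ, where row i of V is v_i (expressed in the standard basis). Since V is invertible (lower-triangular with 1s on the diagonal, up to permutation), solve by back-substitution:
  V =
[[-1, 0, 1],
 [1, 1, 0],
 [1, 0, 0]]
  V a = (-7, 2, 4)
Solving gives a = (4, -2, -3).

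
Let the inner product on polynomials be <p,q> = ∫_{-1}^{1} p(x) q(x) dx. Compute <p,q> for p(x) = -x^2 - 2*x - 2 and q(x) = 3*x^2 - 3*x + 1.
<p,q> = -88/15

Expand the product: p(x)·q(x) = -3*x^4 - 3*x^3 - x^2 + 4*x - 2.
∫_{-1}^{1} of each monomial x^k gives [2/(k+1) if k even, 0 if k odd]. Integrating term-by-term (or equivalently evaluating the antiderivative F(x) = -3*x^5/5 - 3*x^4/4 - x^3/3 + 2*x^2 - 2*x at the endpoints):
  F(1) − F(−1) = -101/60 − (251/60) = -88/15.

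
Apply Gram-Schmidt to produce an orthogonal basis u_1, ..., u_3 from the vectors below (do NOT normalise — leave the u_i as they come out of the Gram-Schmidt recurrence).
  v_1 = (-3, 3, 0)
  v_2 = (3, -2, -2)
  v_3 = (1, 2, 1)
Orthogonal basis:
  u_1 = (-3, 3, 0)
  u_2 = (1/2, 1/2, -2)
  u_3 = (14/9, 14/9, 7/9)

Apply the Gram-Schmidt recurrence
  u_1 = v_1
  u_i = v_i − Σ_{j<i} ((v_i · u_j) / (u_j · u_j)) · u_j.

Step by step this gives:
  u_1 = (-3, 3, 0)
  u_2 = (1/2, 1/2, -2)
  u_3 = (14/9, 14/9, 7/9)

Orthogonality check:
  u_2 · u_1 = 0 (should be 0)
  u_3 · u_1 = 0 (should be 0)
  u_3 · u_2 = 0 (should be 0)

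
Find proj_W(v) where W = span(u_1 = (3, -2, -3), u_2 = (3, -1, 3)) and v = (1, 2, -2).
proj_W(v) = (-5/46, -5/23, -75/46)

Set up U = [u_1 | ... | u_2] ∈ R^(3×2). The projector onto W = col(U) is P = U (U^T U)^(-1) U^T.
Compute U^T U =
  [22, 2]
  [2, 19],
and U^T v = (5, -5).
Solve U^T U · c = U^T v for the coefficients: c = (35/138, -20/69). The projection is proj_W(v) = U c.
Check: (v - proj_W(v)) · u_1 = 0  (should be 0).
Check: (v - proj_W(v)) · u_2 = 0  (should be 0).
Result: proj_W(v) = (-5/46, -5/23, -75/46).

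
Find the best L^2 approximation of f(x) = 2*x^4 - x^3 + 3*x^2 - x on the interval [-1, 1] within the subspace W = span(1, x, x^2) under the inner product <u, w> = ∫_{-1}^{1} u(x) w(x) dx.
g(x) = 33*x^2/7 - 8*x/5 - 6/35

The best approximation g ∈ W is the orthogonal projection of f onto W. Writing g = a_0 + a_1 x + a_2 x^2, the coefficients solve the normal equations G · a = b where
  G_{ij} = <φ_i, φ_j> and b_i = <f, φ_i>, with φ_0 = 1, φ_1 = x, φ_2 = x^2.
G =
  [2, 0, 2/3]
  [0, 2/3, 0]
  [2/3, 0, 2/5],
b = (14/5, -16/15, 62/35).
Solving gives a_0 = -6/35, a_1 = -8/5, a_2 = 33/7, so
  g(x) = 33*x^2/7 - 8*x/5 - 6/35.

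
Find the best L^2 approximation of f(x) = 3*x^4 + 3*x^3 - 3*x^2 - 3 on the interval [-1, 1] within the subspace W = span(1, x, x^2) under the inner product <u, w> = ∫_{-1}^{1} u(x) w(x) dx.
g(x) = -3*x^2/7 + 9*x/5 - 114/35

The best approximation g ∈ W is the orthogonal projection of f onto W. Writing g = a_0 + a_1 x + a_2 x^2, the coefficients solve the normal equations G · a = b where
  G_{ij} = <φ_i, φ_j> and b_i = <f, φ_i>, with φ_0 = 1, φ_1 = x, φ_2 = x^2.
G =
  [2, 0, 2/3]
  [0, 2/3, 0]
  [2/3, 0, 2/5],
b = (-34/5, 6/5, -82/35).
Solving gives a_0 = -114/35, a_1 = 9/5, a_2 = -3/7, so
  g(x) = -3*x^2/7 + 9*x/5 - 114/35.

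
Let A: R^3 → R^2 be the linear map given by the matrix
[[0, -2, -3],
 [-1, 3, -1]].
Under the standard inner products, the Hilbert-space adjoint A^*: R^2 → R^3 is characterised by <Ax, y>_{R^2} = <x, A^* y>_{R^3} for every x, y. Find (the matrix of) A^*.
A^* = A^T =
[[0, -1],
 [-2, 3],
 [-3, -1]]

For real matrices with standard dot products, the defining identity <Ax, y> = <x, A^* y> gives (Ax)^T y = x^T (A^*) y, i.e. x^T A^T y = x^T (A^*) y. Since this holds for all x, y, we must have A^* = A^T. Therefore
A^* =
[[0, -1],
 [-2, 3],
 [-3, -1]].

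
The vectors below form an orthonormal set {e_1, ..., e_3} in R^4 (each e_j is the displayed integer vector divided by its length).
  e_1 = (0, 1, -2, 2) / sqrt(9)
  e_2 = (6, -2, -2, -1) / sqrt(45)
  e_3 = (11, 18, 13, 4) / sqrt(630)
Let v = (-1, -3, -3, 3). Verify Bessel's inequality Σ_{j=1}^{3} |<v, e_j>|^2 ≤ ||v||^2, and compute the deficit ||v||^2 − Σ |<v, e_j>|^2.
Σ |<v, e_j>|^2 = 1426/63; ||v||^2 = 28; deficit = 338/63

Write each e_j = u_j / sqrt(<u_j, u_j>) where u_j is the displayed integer vector. Then <v, e_j> = <v, u_j> / sqrt(<u_j, u_j>), so |<v, e_j>|^2 = <v, u_j>^2 / <u_j, u_j>.
Coefficients: <v, e_1> = 9/sqrt(9), <v, e_2> = 3/sqrt(45), <v, e_3> = -92/sqrt(630).
Square and sum: Σ |<v, e_j>|^2 = 1426/63.
Compute ||v||^2 = v·v = 28.
Deficit = 28 − 1426/63 = 338/63 ≥ 0, confirming Bessel's inequality. (The deficit equals ||v − Σ <v,e_j> e_j||^2, the squared distance from v to span{e_j}.)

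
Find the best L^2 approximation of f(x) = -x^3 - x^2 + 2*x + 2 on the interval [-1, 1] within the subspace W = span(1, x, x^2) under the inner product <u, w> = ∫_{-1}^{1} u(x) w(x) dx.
g(x) = -x^2 + 7*x/5 + 2

The best approximation g ∈ W is the orthogonal projection of f onto W. Writing g = a_0 + a_1 x + a_2 x^2, the coefficients solve the normal equations G · a = b where
  G_{ij} = <φ_i, φ_j> and b_i = <f, φ_i>, with φ_0 = 1, φ_1 = x, φ_2 = x^2.
G =
  [2, 0, 2/3]
  [0, 2/3, 0]
  [2/3, 0, 2/5],
b = (10/3, 14/15, 14/15).
Solving gives a_0 = 2, a_1 = 7/5, a_2 = -1, so
  g(x) = -x^2 + 7*x/5 + 2.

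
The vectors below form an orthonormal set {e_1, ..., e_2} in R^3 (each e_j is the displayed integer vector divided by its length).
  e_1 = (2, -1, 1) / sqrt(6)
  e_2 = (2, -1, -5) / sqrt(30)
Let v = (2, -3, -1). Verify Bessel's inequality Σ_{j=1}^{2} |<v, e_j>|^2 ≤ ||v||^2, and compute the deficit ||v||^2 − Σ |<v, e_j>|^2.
Σ |<v, e_j>|^2 = 54/5; ||v||^2 = 14; deficit = 16/5

Write each e_j = u_j / sqrt(<u_j, u_j>) where u_j is the displayed integer vector. Then <v, e_j> = <v, u_j> / sqrt(<u_j, u_j>), so |<v, e_j>|^2 = <v, u_j>^2 / <u_j, u_j>.
Coefficients: <v, e_1> = 6/sqrt(6), <v, e_2> = 12/sqrt(30).
Square and sum: Σ |<v, e_j>|^2 = 54/5.
Compute ||v||^2 = v·v = 14.
Deficit = 14 − 54/5 = 16/5 ≥ 0, confirming Bessel's inequality. (The deficit equals ||v − Σ <v,e_j> e_j||^2, the squared distance from v to span{e_j}.)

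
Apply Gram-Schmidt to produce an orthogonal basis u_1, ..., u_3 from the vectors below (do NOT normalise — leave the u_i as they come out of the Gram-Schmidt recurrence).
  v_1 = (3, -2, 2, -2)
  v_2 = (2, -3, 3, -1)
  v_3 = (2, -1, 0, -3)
Orthogonal basis:
  u_1 = (3, -2, 2, -2)
  u_2 = (-6/7, -23/21, 23/21, 19/21)
  u_3 = (-60/83, -49/83, -34/83, -75/83)

Apply the Gram-Schmidt recurrence
  u_1 = v_1
  u_i = v_i − Σ_{j<i} ((v_i · u_j) / (u_j · u_j)) · u_j.

Step by step this gives:
  u_1 = (3, -2, 2, -2)
  u_2 = (-6/7, -23/21, 23/21, 19/21)
  u_3 = (-60/83, -49/83, -34/83, -75/83)

Orthogonality check:
  u_2 · u_1 = 0 (should be 0)
  u_3 · u_1 = 0 (should be 0)
  u_3 · u_2 = 0 (should be 0)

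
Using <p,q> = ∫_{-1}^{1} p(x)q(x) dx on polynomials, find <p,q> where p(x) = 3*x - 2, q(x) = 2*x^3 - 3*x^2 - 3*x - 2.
<p,q> = 42/5

Expand the product: p(x)·q(x) = 6*x^4 - 13*x^3 - 3*x^2 + 4.
∫_{-1}^{1} of each monomial x^k gives [2/(k+1) if k even, 0 if k odd]. Integrating term-by-term (or equivalently evaluating the antiderivative F(x) = 6*x^5/5 - 13*x^4/4 - x^3 + 4*x at the endpoints):
  F(1) − F(−1) = 19/20 − (-149/20) = 42/5.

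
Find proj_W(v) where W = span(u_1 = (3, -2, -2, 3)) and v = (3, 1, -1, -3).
proj_W(v) = (0, 0, 0, 0)

Set up U = [u_1 | ... | u_1] ∈ R^(4×1). The projector onto W = col(U) is P = U (U^T U)^(-1) U^T.
Compute U^T U =
  [26],
and U^T v = (0).
Solve U^T U · c = U^T v for the coefficients: c = (0). The projection is proj_W(v) = U c.
Check: (v - proj_W(v)) · u_1 = 0  (should be 0).
Result: proj_W(v) = (0, 0, 0, 0).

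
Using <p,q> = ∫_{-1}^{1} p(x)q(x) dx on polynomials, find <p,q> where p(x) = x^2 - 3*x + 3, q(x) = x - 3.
<p,q> = -22

Expand the product: p(x)·q(x) = x^3 - 6*x^2 + 12*x - 9.
∫_{-1}^{1} of each monomial x^k gives [2/(k+1) if k even, 0 if k odd]. Integrating term-by-term (or equivalently evaluating the antiderivative F(x) = x^4/4 - 2*x^3 + 6*x^2 - 9*x at the endpoints):
  F(1) − F(−1) = -19/4 − (69/4) = -22.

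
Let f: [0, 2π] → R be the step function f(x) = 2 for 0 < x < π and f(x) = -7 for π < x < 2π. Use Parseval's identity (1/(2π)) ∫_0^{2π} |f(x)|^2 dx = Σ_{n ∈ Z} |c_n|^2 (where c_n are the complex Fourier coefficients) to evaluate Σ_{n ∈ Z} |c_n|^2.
Σ |c_n|^2 = 53/2

Parseval equates the L^2 energy of f (normalised by 1/(2π)) with the ℓ^2 sum of its Fourier coefficients: (1/(2π)) ∫_0^{2π} |f|^2 = Σ |c_n|^2.
Compute the left side: (1/(2π)) [∫_0^π 2^2 dx + ∫_π^{2π} (-7)^2 dx] = (1/(2π)) · (4π + 49π) = (4 + 49)/2 = 53/2.
So Σ_{n ∈ Z} |c_n|^2 = 53/2.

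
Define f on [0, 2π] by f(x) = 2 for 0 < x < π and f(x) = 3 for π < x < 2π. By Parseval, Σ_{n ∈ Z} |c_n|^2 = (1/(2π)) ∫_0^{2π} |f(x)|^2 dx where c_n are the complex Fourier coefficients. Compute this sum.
Σ |c_n|^2 = 13/2

Parseval equates the L^2 energy of f (normalised by 1/(2π)) with the ℓ^2 sum of its Fourier coefficients: (1/(2π)) ∫_0^{2π} |f|^2 = Σ |c_n|^2.
Compute the left side: (1/(2π)) [∫_0^π 2^2 dx + ∫_π^{2π} 3^2 dx] = (1/(2π)) · (4π + 9π) = (4 + 9)/2 = 13/2.
So Σ_{n ∈ Z} |c_n|^2 = 13/2.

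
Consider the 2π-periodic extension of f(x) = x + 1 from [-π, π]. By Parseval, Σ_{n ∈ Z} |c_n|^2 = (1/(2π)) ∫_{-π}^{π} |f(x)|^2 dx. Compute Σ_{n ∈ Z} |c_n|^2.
Σ |c_n|^2 = π^2/3 + 1

Expand and integrate term by term over [-π, π]:
  ∫ (x)^2 dx = 1·(2π^3/3); ∫ 2·1·(1)·x dx = 0 (odd integrand); ∫ 1^2 dx = 1·2π.
So (1/(2π)) ∫_{-π}^{π} (x + 1)^2 dx = 1π^2/3 + 1 = π^2/3 + 1.
Parseval ⇒ Σ |c_n|^2 = π^2/3 + 1.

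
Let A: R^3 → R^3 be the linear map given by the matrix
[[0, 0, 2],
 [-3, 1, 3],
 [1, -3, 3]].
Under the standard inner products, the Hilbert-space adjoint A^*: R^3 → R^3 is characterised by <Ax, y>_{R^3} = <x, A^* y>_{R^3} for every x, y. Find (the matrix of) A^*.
A^* = A^T =
[[0, -3, 1],
 [0, 1, -3],
 [2, 3, 3]]

For real matrices with standard dot products, the defining identity <Ax, y> = <x, A^* y> gives (Ax)^T y = x^T (A^*) y, i.e. x^T A^T y = x^T (A^*) y. Since this holds for all x, y, we must have A^* = A^T. Therefore
A^* =
[[0, -3, 1],
 [0, 1, -3],
 [2, 3, 3]].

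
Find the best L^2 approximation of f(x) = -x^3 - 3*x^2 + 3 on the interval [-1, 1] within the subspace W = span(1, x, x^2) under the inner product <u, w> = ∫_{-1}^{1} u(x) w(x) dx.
g(x) = -3*x^2 - 3*x/5 + 3

The best approximation g ∈ W is the orthogonal projection of f onto W. Writing g = a_0 + a_1 x + a_2 x^2, the coefficients solve the normal equations G · a = b where
  G_{ij} = <φ_i, φ_j> and b_i = <f, φ_i>, with φ_0 = 1, φ_1 = x, φ_2 = x^2.
G =
  [2, 0, 2/3]
  [0, 2/3, 0]
  [2/3, 0, 2/5],
b = (4, -2/5, 4/5).
Solving gives a_0 = 3, a_1 = -3/5, a_2 = -3, so
  g(x) = -3*x^2 - 3*x/5 + 3.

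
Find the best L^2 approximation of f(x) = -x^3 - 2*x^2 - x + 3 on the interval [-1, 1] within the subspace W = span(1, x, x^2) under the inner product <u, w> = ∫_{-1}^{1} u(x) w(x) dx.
g(x) = -2*x^2 - 8*x/5 + 3

The best approximation g ∈ W is the orthogonal projection of f onto W. Writing g = a_0 + a_1 x + a_2 x^2, the coefficients solve the normal equations G · a = b where
  G_{ij} = <φ_i, φ_j> and b_i = <f, φ_i>, with φ_0 = 1, φ_1 = x, φ_2 = x^2.
G =
  [2, 0, 2/3]
  [0, 2/3, 0]
  [2/3, 0, 2/5],
b = (14/3, -16/15, 6/5).
Solving gives a_0 = 3, a_1 = -8/5, a_2 = -2, so
  g(x) = -2*x^2 - 8*x/5 + 3.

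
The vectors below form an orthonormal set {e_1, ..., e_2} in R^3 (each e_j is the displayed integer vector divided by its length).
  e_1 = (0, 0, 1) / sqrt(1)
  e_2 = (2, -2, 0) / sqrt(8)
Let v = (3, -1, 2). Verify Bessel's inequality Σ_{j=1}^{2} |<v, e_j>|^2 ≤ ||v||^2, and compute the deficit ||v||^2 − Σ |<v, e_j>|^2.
Σ |<v, e_j>|^2 = 12; ||v||^2 = 14; deficit = 2

Write each e_j = u_j / sqrt(<u_j, u_j>) where u_j is the displayed integer vector. Then <v, e_j> = <v, u_j> / sqrt(<u_j, u_j>), so |<v, e_j>|^2 = <v, u_j>^2 / <u_j, u_j>.
Coefficients: <v, e_1> = 2/sqrt(1), <v, e_2> = 8/sqrt(8).
Square and sum: Σ |<v, e_j>|^2 = 12.
Compute ||v||^2 = v·v = 14.
Deficit = 14 − 12 = 2 ≥ 0, confirming Bessel's inequality. (The deficit equals ||v − Σ <v,e_j> e_j||^2, the squared distance from v to span{e_j}.)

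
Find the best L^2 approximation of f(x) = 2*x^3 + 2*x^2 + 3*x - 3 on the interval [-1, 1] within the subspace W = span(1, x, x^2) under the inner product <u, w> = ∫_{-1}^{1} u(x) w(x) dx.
g(x) = 2*x^2 + 21*x/5 - 3

The best approximation g ∈ W is the orthogonal projection of f onto W. Writing g = a_0 + a_1 x + a_2 x^2, the coefficients solve the normal equations G · a = b where
  G_{ij} = <φ_i, φ_j> and b_i = <f, φ_i>, with φ_0 = 1, φ_1 = x, φ_2 = x^2.
G =
  [2, 0, 2/3]
  [0, 2/3, 0]
  [2/3, 0, 2/5],
b = (-14/3, 14/5, -6/5).
Solving gives a_0 = -3, a_1 = 21/5, a_2 = 2, so
  g(x) = 2*x^2 + 21*x/5 - 3.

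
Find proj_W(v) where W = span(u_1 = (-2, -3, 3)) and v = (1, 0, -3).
proj_W(v) = (1, 3/2, -3/2)

Set up U = [u_1 | ... | u_1] ∈ R^(3×1). The projector onto W = col(U) is P = U (U^T U)^(-1) U^T.
Compute U^T U =
  [22],
and U^T v = (-11).
Solve U^T U · c = U^T v for the coefficients: c = (-1/2). The projection is proj_W(v) = U c.
Check: (v - proj_W(v)) · u_1 = 0  (should be 0).
Result: proj_W(v) = (1, 3/2, -3/2).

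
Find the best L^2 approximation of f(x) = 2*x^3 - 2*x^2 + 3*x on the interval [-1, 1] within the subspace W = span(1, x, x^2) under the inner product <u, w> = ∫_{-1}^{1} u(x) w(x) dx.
g(x) = -2*x^2 + 21*x/5

The best approximation g ∈ W is the orthogonal projection of f onto W. Writing g = a_0 + a_1 x + a_2 x^2, the coefficients solve the normal equations G · a = b where
  G_{ij} = <φ_i, φ_j> and b_i = <f, φ_i>, with φ_0 = 1, φ_1 = x, φ_2 = x^2.
G =
  [2, 0, 2/3]
  [0, 2/3, 0]
  [2/3, 0, 2/5],
b = (-4/3, 14/5, -4/5).
Solving gives a_0 = 0, a_1 = 21/5, a_2 = -2, so
  g(x) = -2*x^2 + 21*x/5.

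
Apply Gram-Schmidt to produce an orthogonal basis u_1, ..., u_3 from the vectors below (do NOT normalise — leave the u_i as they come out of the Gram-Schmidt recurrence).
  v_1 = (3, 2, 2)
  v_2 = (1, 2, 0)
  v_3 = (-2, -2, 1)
Orthogonal basis:
  u_1 = (3, 2, 2)
  u_2 = (-4/17, 20/17, -14/17)
  u_3 = (-8/9, 4/9, 8/9)

Apply the Gram-Schmidt recurrence
  u_1 = v_1
  u_i = v_i − Σ_{j<i} ((v_i · u_j) / (u_j · u_j)) · u_j.

Step by step this gives:
  u_1 = (3, 2, 2)
  u_2 = (-4/17, 20/17, -14/17)
  u_3 = (-8/9, 4/9, 8/9)

Orthogonality check:
  u_2 · u_1 = 0 (should be 0)
  u_3 · u_1 = 0 (should be 0)
  u_3 · u_2 = 0 (should be 0)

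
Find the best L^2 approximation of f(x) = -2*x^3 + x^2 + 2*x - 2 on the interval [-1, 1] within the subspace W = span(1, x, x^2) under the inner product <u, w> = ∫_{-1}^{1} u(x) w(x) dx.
g(x) = x^2 + 4*x/5 - 2

The best approximation g ∈ W is the orthogonal projection of f onto W. Writing g = a_0 + a_1 x + a_2 x^2, the coefficients solve the normal equations G · a = b where
  G_{ij} = <φ_i, φ_j> and b_i = <f, φ_i>, with φ_0 = 1, φ_1 = x, φ_2 = x^2.
G =
  [2, 0, 2/3]
  [0, 2/3, 0]
  [2/3, 0, 2/5],
b = (-10/3, 8/15, -14/15).
Solving gives a_0 = -2, a_1 = 4/5, a_2 = 1, so
  g(x) = x^2 + 4*x/5 - 2.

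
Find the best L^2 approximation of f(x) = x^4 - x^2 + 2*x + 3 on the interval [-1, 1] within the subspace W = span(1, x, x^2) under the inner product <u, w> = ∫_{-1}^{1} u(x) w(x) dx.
g(x) = -x^2/7 + 2*x + 102/35

The best approximation g ∈ W is the orthogonal projection of f onto W. Writing g = a_0 + a_1 x + a_2 x^2, the coefficients solve the normal equations G · a = b where
  G_{ij} = <φ_i, φ_j> and b_i = <f, φ_i>, with φ_0 = 1, φ_1 = x, φ_2 = x^2.
G =
  [2, 0, 2/3]
  [0, 2/3, 0]
  [2/3, 0, 2/5],
b = (86/15, 4/3, 66/35).
Solving gives a_0 = 102/35, a_1 = 2, a_2 = -1/7, so
  g(x) = -x^2/7 + 2*x + 102/35.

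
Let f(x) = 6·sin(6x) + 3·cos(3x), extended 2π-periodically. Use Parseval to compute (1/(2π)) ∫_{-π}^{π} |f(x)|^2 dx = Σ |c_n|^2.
Σ |c_n|^2 = 45/2

Expand |f|^2 and use orthogonality of {sin(nx), cos(mx)} on [-π, π]:
  ∫_{-π}^{π} sin(nx)^2 dx = π, ∫ cos(mx)^2 dx = π, and cross terms integrate to 0.
So ∫_{-π}^{π} f(x)^2 dx = 6^2 · π + 3^2 · π = (36 + 9)π.
Divide by 2π: (36 + 9)/2 = 45/2.
By Parseval, this equals Σ |c_n|^2.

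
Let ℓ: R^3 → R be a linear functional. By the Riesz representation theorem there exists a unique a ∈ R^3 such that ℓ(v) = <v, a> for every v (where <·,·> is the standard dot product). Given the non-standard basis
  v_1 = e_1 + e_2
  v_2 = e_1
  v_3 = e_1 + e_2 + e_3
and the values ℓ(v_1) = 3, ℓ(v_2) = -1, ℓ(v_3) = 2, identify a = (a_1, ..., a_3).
a = (-1, 4, -1)

Write a = (a_1, ..., a_3) in the standard basis. For each basis vector v_i, ℓ(v_i) = <v_i, a> is a linear equation in the a_j's. Collect the n equations into a matrix system V a = ℓ, where row i of V is v_i (expressed in the standard basis). Since V is invertible (lower-triangular with 1s on the diagonal, up to permutation), solve by back-substitution:
  V =
[[1, 1, 0],
 [1, 0, 0],
 [1, 1, 1]]
  V a = (3, -1, 2)
Solving gives a = (-1, 4, -1).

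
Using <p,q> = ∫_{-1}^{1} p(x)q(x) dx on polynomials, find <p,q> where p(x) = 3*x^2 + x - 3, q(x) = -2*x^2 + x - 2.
<p,q> = 154/15

Expand the product: p(x)·q(x) = -6*x^4 + x^3 + x^2 - 5*x + 6.
∫_{-1}^{1} of each monomial x^k gives [2/(k+1) if k even, 0 if k odd]. Integrating term-by-term (or equivalently evaluating the antiderivative F(x) = -6*x^5/5 + x^4/4 + x^3/3 - 5*x^2/2 + 6*x at the endpoints):
  F(1) − F(−1) = 173/60 − (-443/60) = 154/15.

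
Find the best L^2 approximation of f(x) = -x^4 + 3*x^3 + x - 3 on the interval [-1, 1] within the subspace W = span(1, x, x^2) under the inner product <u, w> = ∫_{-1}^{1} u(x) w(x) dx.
g(x) = -6*x^2/7 + 14*x/5 - 102/35

The best approximation g ∈ W is the orthogonal projection of f onto W. Writing g = a_0 + a_1 x + a_2 x^2, the coefficients solve the normal equations G · a = b where
  G_{ij} = <φ_i, φ_j> and b_i = <f, φ_i>, with φ_0 = 1, φ_1 = x, φ_2 = x^2.
G =
  [2, 0, 2/3]
  [0, 2/3, 0]
  [2/3, 0, 2/5],
b = (-32/5, 28/15, -16/7).
Solving gives a_0 = -102/35, a_1 = 14/5, a_2 = -6/7, so
  g(x) = -6*x^2/7 + 14*x/5 - 102/35.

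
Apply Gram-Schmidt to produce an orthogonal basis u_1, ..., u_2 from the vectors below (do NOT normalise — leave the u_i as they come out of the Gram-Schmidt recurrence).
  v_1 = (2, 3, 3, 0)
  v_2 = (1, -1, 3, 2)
Orthogonal basis:
  u_1 = (2, 3, 3, 0)
  u_2 = (3/11, -23/11, 21/11, 2)

Apply the Gram-Schmidt recurrence
  u_1 = v_1
  u_i = v_i − Σ_{j<i} ((v_i · u_j) / (u_j · u_j)) · u_j.

Step by step this gives:
  u_1 = (2, 3, 3, 0)
  u_2 = (3/11, -23/11, 21/11, 2)

Orthogonality check:
  u_2 · u_1 = 0 (should be 0)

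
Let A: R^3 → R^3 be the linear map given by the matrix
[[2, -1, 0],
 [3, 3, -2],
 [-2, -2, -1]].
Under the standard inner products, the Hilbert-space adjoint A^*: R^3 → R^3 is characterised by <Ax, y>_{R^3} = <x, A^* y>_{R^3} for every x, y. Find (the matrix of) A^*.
A^* = A^T =
[[2, 3, -2],
 [-1, 3, -2],
 [0, -2, -1]]

For real matrices with standard dot products, the defining identity <Ax, y> = <x, A^* y> gives (Ax)^T y = x^T (A^*) y, i.e. x^T A^T y = x^T (A^*) y. Since this holds for all x, y, we must have A^* = A^T. Therefore
A^* =
[[2, 3, -2],
 [-1, 3, -2],
 [0, -2, -1]].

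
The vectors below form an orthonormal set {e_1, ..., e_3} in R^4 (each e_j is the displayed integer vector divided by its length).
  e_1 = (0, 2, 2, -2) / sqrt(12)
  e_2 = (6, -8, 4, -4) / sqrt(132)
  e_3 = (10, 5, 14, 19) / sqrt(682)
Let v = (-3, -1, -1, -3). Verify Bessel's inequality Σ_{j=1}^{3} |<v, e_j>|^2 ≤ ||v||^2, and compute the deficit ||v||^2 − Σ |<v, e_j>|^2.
Σ |<v, e_j>|^2 = 522/31; ||v||^2 = 20; deficit = 98/31

Write each e_j = u_j / sqrt(<u_j, u_j>) where u_j is the displayed integer vector. Then <v, e_j> = <v, u_j> / sqrt(<u_j, u_j>), so |<v, e_j>|^2 = <v, u_j>^2 / <u_j, u_j>.
Coefficients: <v, e_1> = 2/sqrt(12), <v, e_2> = -2/sqrt(132), <v, e_3> = -106/sqrt(682).
Square and sum: Σ |<v, e_j>|^2 = 522/31.
Compute ||v||^2 = v·v = 20.
Deficit = 20 − 522/31 = 98/31 ≥ 0, confirming Bessel's inequality. (The deficit equals ||v − Σ <v,e_j> e_j||^2, the squared distance from v to span{e_j}.)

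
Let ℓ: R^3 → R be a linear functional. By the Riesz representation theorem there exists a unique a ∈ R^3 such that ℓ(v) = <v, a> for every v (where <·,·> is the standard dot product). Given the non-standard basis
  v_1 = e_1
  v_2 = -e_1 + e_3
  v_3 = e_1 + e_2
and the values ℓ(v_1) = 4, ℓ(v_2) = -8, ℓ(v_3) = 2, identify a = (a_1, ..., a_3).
a = (4, -2, -4)

Write a = (a_1, ..., a_3) in the standard basis. For each basis vector v_i, ℓ(v_i) = <v_i, a> is a linear equation in the a_j's. Collect the n equations into a matrix system V a = ℓ, where row i of V is v_i (expressed in the standard basis). Since V is invertible (lower-triangular with 1s on the diagonal, up to permutation), solve by back-substitution:
  V =
[[1, 0, 0],
 [-1, 0, 1],
 [1, 1, 0]]
  V a = (4, -8, 2)
Solving gives a = (4, -2, -4).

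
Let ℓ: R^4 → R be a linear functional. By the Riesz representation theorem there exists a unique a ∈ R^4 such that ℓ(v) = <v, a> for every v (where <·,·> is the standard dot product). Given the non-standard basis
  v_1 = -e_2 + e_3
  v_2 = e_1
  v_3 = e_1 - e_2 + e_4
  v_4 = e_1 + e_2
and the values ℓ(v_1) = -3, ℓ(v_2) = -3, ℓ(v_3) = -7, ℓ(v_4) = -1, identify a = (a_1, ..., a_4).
a = (-3, 2, -1, -2)

Write a = (a_1, ..., a_4) in the standard basis. For each basis vector v_i, ℓ(v_i) = <v_i, a> is a linear equation in the a_j's. Collect the n equations into a matrix system V a = ℓ, where row i of V is v_i (expressed in the standard basis). Since V is invertible (lower-triangular with 1s on the diagonal, up to permutation), solve by back-substitution:
  V =
[[0, -1, 1, 0],
 [1, 0, 0, 0],
 [1, -1, 0, 1],
 [1, 1, 0, 0]]
  V a = (-3, -3, -7, -1)
Solving gives a = (-3, 2, -1, -2).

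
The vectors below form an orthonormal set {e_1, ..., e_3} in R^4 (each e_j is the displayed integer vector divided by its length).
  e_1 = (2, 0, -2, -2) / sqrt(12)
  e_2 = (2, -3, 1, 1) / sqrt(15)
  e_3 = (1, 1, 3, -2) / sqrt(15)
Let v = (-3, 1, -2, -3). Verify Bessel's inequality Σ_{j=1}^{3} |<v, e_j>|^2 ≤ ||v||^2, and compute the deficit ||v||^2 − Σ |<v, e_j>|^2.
Σ |<v, e_j>|^2 = 44/3; ||v||^2 = 23; deficit = 25/3

Write each e_j = u_j / sqrt(<u_j, u_j>) where u_j is the displayed integer vector. Then <v, e_j> = <v, u_j> / sqrt(<u_j, u_j>), so |<v, e_j>|^2 = <v, u_j>^2 / <u_j, u_j>.
Coefficients: <v, e_1> = 4/sqrt(12), <v, e_2> = -14/sqrt(15), <v, e_3> = -2/sqrt(15).
Square and sum: Σ |<v, e_j>|^2 = 44/3.
Compute ||v||^2 = v·v = 23.
Deficit = 23 − 44/3 = 25/3 ≥ 0, confirming Bessel's inequality. (The deficit equals ||v − Σ <v,e_j> e_j||^2, the squared distance from v to span{e_j}.)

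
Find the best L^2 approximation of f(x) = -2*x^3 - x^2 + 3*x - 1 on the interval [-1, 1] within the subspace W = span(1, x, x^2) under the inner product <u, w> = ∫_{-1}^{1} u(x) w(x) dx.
g(x) = -x^2 + 9*x/5 - 1

The best approximation g ∈ W is the orthogonal projection of f onto W. Writing g = a_0 + a_1 x + a_2 x^2, the coefficients solve the normal equations G · a = b where
  G_{ij} = <φ_i, φ_j> and b_i = <f, φ_i>, with φ_0 = 1, φ_1 = x, φ_2 = x^2.
G =
  [2, 0, 2/3]
  [0, 2/3, 0]
  [2/3, 0, 2/5],
b = (-8/3, 6/5, -16/15).
Solving gives a_0 = -1, a_1 = 9/5, a_2 = -1, so
  g(x) = -x^2 + 9*x/5 - 1.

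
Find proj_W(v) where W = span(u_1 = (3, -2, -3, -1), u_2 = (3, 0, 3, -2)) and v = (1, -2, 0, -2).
proj_W(v) = (981/502, -184/251, -123/502, -235/251)

Set up U = [u_1 | ... | u_2] ∈ R^(4×2). The projector onto W = col(U) is P = U (U^T U)^(-1) U^T.
Compute U^T U =
  [23, 2]
  [2, 22],
and U^T v = (9, 7).
Solve U^T U · c = U^T v for the coefficients: c = (92/251, 143/502). The projection is proj_W(v) = U c.
Check: (v - proj_W(v)) · u_1 = 0  (should be 0).
Check: (v - proj_W(v)) · u_2 = 0  (should be 0).
Result: proj_W(v) = (981/502, -184/251, -123/502, -235/251).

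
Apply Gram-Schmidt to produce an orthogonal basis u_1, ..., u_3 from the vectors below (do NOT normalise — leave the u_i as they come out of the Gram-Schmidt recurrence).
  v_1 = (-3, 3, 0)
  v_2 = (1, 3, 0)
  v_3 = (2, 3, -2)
Orthogonal basis:
  u_1 = (-3, 3, 0)
  u_2 = (2, 2, 0)
  u_3 = (0, 0, -2)

Apply the Gram-Schmidt recurrence
  u_1 = v_1
  u_i = v_i − Σ_{j<i} ((v_i · u_j) / (u_j · u_j)) · u_j.

Step by step this gives:
  u_1 = (-3, 3, 0)
  u_2 = (2, 2, 0)
  u_3 = (0, 0, -2)

Orthogonality check:
  u_2 · u_1 = 0 (should be 0)
  u_3 · u_1 = 0 (should be 0)
  u_3 · u_2 = 0 (should be 0)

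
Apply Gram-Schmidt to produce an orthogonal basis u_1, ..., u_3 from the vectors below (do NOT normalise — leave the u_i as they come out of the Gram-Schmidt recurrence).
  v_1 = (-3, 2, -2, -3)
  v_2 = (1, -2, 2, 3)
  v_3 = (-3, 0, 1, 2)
Orthogonal basis:
  u_1 = (-3, 2, -2, -3)
  u_2 = (-17/13, -6/13, 6/13, 9/13)
  u_3 = (0, 16/17, 1/17, 10/17)

Apply the Gram-Schmidt recurrence
  u_1 = v_1
  u_i = v_i − Σ_{j<i} ((v_i · u_j) / (u_j · u_j)) · u_j.

Step by step this gives:
  u_1 = (-3, 2, -2, -3)
  u_2 = (-17/13, -6/13, 6/13, 9/13)
  u_3 = (0, 16/17, 1/17, 10/17)

Orthogonality check:
  u_2 · u_1 = 0 (should be 0)
  u_3 · u_1 = 0 (should be 0)
  u_3 · u_2 = 0 (should be 0)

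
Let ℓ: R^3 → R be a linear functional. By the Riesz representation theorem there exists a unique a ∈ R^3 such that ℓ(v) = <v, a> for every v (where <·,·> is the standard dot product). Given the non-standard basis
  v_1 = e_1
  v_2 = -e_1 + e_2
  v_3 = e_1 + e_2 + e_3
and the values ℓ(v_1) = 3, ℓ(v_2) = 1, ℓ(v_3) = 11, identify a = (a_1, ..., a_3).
a = (3, 4, 4)

Write a = (a_1, ..., a_3) in the standard basis. For each basis vector v_i, ℓ(v_i) = <v_i, a> is a linear equation in the a_j's. Collect the n equations into a matrix system V a = ℓ, where row i of V is v_i (expressed in the standard basis). Since V is invertible (lower-triangular with 1s on the diagonal, up to permutation), solve by back-substitution:
  V =
[[1, 0, 0],
 [-1, 1, 0],
 [1, 1, 1]]
  V a = (3, 1, 11)
Solving gives a = (3, 4, 4).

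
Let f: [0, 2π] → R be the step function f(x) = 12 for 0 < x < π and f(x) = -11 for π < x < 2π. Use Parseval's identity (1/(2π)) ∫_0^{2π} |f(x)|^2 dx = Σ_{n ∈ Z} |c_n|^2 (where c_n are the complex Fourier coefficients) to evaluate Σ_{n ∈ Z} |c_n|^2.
Σ |c_n|^2 = 265/2

Parseval equates the L^2 energy of f (normalised by 1/(2π)) with the ℓ^2 sum of its Fourier coefficients: (1/(2π)) ∫_0^{2π} |f|^2 = Σ |c_n|^2.
Compute the left side: (1/(2π)) [∫_0^π 12^2 dx + ∫_π^{2π} (-11)^2 dx] = (1/(2π)) · (144π + 121π) = (144 + 121)/2 = 265/2.
So Σ_{n ∈ Z} |c_n|^2 = 265/2.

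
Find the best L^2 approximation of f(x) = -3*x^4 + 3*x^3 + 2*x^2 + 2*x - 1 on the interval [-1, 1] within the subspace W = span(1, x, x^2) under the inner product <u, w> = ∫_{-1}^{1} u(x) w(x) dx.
g(x) = -4*x^2/7 + 19*x/5 - 26/35

The best approximation g ∈ W is the orthogonal projection of f onto W. Writing g = a_0 + a_1 x + a_2 x^2, the coefficients solve the normal equations G · a = b where
  G_{ij} = <φ_i, φ_j> and b_i = <f, φ_i>, with φ_0 = 1, φ_1 = x, φ_2 = x^2.
G =
  [2, 0, 2/3]
  [0, 2/3, 0]
  [2/3, 0, 2/5],
b = (-28/15, 38/15, -76/105).
Solving gives a_0 = -26/35, a_1 = 19/5, a_2 = -4/7, so
  g(x) = -4*x^2/7 + 19*x/5 - 26/35.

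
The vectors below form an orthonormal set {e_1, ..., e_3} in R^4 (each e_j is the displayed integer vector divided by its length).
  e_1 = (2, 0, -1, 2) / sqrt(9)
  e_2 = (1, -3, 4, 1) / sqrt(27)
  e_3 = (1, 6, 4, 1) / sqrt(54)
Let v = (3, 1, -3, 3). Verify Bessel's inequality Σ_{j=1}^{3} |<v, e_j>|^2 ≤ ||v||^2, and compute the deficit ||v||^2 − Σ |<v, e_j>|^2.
Σ |<v, e_j>|^2 = 28; ||v||^2 = 28; deficit = 0

Write each e_j = u_j / sqrt(<u_j, u_j>) where u_j is the displayed integer vector. Then <v, e_j> = <v, u_j> / sqrt(<u_j, u_j>), so |<v, e_j>|^2 = <v, u_j>^2 / <u_j, u_j>.
Coefficients: <v, e_1> = 15/sqrt(9), <v, e_2> = -9/sqrt(27), <v, e_3> = 0/sqrt(54).
Square and sum: Σ |<v, e_j>|^2 = 28.
Compute ||v||^2 = v·v = 28.
Deficit = 28 − 28 = 0 ≥ 0, confirming Bessel's inequality. (The deficit equals ||v − Σ <v,e_j> e_j||^2, the squared distance from v to span{e_j}.)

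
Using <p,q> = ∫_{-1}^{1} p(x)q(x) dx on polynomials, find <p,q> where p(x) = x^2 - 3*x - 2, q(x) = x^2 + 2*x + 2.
<p,q> = -58/5

Expand the product: p(x)·q(x) = x^4 - x^3 - 6*x^2 - 10*x - 4.
∫_{-1}^{1} of each monomial x^k gives [2/(k+1) if k even, 0 if k odd]. Integrating term-by-term (or equivalently evaluating the antiderivative F(x) = x^5/5 - x^4/4 - 2*x^3 - 5*x^2 - 4*x at the endpoints):
  F(1) − F(−1) = -221/20 − (11/20) = -58/5.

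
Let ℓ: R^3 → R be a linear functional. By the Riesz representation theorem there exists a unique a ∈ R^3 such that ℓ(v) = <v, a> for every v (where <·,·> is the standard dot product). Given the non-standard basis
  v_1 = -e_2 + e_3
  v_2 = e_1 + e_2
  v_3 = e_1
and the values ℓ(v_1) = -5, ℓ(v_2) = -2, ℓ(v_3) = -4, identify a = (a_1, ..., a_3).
a = (-4, 2, -3)

Write a = (a_1, ..., a_3) in the standard basis. For each basis vector v_i, ℓ(v_i) = <v_i, a> is a linear equation in the a_j's. Collect the n equations into a matrix system V a = ℓ, where row i of V is v_i (expressed in the standard basis). Since V is invertible (lower-triangular with 1s on the diagonal, up to permutation), solve by back-substitution:
  V =
[[0, -1, 1],
 [1, 1, 0],
 [1, 0, 0]]
  V a = (-5, -2, -4)
Solving gives a = (-4, 2, -3).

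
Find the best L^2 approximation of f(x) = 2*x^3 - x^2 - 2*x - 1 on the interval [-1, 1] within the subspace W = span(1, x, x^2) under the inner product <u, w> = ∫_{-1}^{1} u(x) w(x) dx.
g(x) = -x^2 - 4*x/5 - 1

The best approximation g ∈ W is the orthogonal projection of f onto W. Writing g = a_0 + a_1 x + a_2 x^2, the coefficients solve the normal equations G · a = b where
  G_{ij} = <φ_i, φ_j> and b_i = <f, φ_i>, with φ_0 = 1, φ_1 = x, φ_2 = x^2.
G =
  [2, 0, 2/3]
  [0, 2/3, 0]
  [2/3, 0, 2/5],
b = (-8/3, -8/15, -16/15).
Solving gives a_0 = -1, a_1 = -4/5, a_2 = -1, so
  g(x) = -x^2 - 4*x/5 - 1.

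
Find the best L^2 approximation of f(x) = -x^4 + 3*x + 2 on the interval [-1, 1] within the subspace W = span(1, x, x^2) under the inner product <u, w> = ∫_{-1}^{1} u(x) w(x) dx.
g(x) = -6*x^2/7 + 3*x + 73/35

The best approximation g ∈ W is the orthogonal projection of f onto W. Writing g = a_0 + a_1 x + a_2 x^2, the coefficients solve the normal equations G · a = b where
  G_{ij} = <φ_i, φ_j> and b_i = <f, φ_i>, with φ_0 = 1, φ_1 = x, φ_2 = x^2.
G =
  [2, 0, 2/3]
  [0, 2/3, 0]
  [2/3, 0, 2/5],
b = (18/5, 2, 22/21).
Solving gives a_0 = 73/35, a_1 = 3, a_2 = -6/7, so
  g(x) = -6*x^2/7 + 3*x + 73/35.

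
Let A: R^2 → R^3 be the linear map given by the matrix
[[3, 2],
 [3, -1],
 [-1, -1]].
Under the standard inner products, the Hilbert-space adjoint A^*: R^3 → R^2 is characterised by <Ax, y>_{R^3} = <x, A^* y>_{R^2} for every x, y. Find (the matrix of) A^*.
A^* = A^T =
[[3, 3, -1],
 [2, -1, -1]]

For real matrices with standard dot products, the defining identity <Ax, y> = <x, A^* y> gives (Ax)^T y = x^T (A^*) y, i.e. x^T A^T y = x^T (A^*) y. Since this holds for all x, y, we must have A^* = A^T. Therefore
A^* =
[[3, 3, -1],
 [2, -1, -1]].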